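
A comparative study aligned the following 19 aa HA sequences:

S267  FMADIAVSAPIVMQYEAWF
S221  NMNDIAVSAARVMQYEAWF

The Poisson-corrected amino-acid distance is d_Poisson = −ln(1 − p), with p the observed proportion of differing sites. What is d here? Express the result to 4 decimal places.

0.2364

Mismatches occur at site 1 (F/N), site 3 (A/N), site 10 (P/A), site 11 (I/R).
p = 4/19 = 0.210526.
d = −ln(1 − 0.210526) = −ln(0.789474) = 0.2364.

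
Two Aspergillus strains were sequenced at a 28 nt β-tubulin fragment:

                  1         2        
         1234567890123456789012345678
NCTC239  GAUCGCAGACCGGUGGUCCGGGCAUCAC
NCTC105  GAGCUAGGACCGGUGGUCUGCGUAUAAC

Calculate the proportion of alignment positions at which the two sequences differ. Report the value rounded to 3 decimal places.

0.286

Mismatches occur at site 3 (U→G), site 5 (G→U), site 6 (C→A), site 7 (A→G), site 19 (C→U), site 21 (G→C), site 23 (C→U), site 26 (C→A).
There are 8 differences over 28 sites, so p = 8/28 = 0.286.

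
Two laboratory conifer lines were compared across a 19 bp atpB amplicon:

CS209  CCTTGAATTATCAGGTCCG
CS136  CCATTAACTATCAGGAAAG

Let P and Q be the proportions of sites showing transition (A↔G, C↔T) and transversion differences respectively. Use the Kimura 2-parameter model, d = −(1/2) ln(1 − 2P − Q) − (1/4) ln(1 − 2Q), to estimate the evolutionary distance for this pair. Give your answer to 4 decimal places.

Differing sites — 3:T/A (Tv); 5:G/T (Tv); 8:T/C (Ti); 16:T/A (Tv); 17:C/A (Tv); 18:C/A (Tv).
Of the 6 differences, 1 transition and 5 transversions over 19 sites: P = 1/19 = 0.052632, Q = 5/19 = 0.263158.
d = −0.5·ln(0.631578) − 0.25·ln(0.473684) = −0.5·(-0.459534) − 0.25·(-0.747215) = 0.4166.

0.4166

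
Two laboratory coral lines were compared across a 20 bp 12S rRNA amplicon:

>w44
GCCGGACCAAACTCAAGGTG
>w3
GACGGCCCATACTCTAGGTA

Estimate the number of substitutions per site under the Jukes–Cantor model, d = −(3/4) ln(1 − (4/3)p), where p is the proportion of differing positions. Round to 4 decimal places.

0.3041

The sequences differ at positions 2 (C/A), 6 (A/C), 10 (A/T), 15 (A/T), 20 (G/A).
p = 5/20 = 0.250000.
d = −0.75 · ln(1 − (4/3)·0.250000) = −0.75 · ln(0.666667) = −0.75 · (-0.405465) = 0.3041.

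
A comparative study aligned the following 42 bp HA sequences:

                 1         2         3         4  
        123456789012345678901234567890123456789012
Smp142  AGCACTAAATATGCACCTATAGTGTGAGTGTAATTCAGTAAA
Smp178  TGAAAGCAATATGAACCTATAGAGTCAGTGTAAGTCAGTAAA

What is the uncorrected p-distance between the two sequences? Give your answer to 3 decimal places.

0.214

The sequences differ at positions 1 (A/T), 3 (C/A), 5 (C/A), 6 (T/G), 7 (A/C), 14 (C/A), 23 (T/A), 26 (G/C), 34 (T/G).
There are 9 differences over 42 sites, so p = 9/42 = 0.214.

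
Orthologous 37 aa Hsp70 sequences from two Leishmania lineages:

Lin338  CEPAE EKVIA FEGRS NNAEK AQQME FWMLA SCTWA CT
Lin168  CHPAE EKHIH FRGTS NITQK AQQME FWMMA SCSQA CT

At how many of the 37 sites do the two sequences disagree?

Differing sites — 2:E/H; 8:V/H; 10:A/H; 12:E/R; 14:R/T; 17:N/I; 18:A/T; 19:E/Q; 29:L/M; 33:T/S; 34:W/Q.
That gives 11 mismatches out of 37 aligned sites, so the Hamming distance is 11.

11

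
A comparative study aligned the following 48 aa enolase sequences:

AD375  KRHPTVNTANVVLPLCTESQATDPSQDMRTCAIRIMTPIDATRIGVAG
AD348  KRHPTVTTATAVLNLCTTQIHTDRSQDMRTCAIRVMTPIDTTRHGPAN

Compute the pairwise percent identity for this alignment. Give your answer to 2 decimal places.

70.83%

The sequences differ at positions 7 (N/T), 10 (N/T), 11 (V/A), 14 (P/N), 18 (E/T), 19 (S/Q), 20 (Q/I), 21 (A/H), 24 (P/R), 35 (I/V), 41 (A/T), 44 (I/H), 46 (V/P), 48 (G/N).
34 of the 48 sites match, so the percent identity is 34/48 × 100 = 70.83%.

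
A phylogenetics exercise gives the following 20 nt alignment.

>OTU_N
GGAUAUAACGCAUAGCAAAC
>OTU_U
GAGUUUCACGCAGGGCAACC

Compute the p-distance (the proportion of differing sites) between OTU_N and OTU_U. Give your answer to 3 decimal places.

0.350

The sequences differ at positions 2 (G/A), 3 (A/G), 5 (A/U), 7 (A/C), 13 (U/G), 14 (A/G), 19 (A/C).
There are 7 differences over 20 sites, so p = 7/20 = 0.350.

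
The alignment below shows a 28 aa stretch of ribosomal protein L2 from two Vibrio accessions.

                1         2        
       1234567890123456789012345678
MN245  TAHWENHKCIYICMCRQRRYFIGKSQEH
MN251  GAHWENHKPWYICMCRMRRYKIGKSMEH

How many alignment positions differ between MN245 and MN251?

The sequences differ at positions 1 (T/G), 9 (C/P), 10 (I/W), 17 (Q/M), 21 (F/K), 26 (Q/M).
That gives 6 mismatches out of 28 aligned sites, so the Hamming distance is 6.

6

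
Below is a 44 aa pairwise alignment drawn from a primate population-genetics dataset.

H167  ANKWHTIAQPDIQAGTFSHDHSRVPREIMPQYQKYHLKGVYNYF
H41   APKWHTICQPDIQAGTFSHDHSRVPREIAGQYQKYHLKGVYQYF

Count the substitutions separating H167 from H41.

The sequences differ at positions 2 (N/P), 8 (A/C), 29 (M/A), 30 (P/G), 42 (N/Q).
That gives 5 mismatches out of 44 aligned sites, so the Hamming distance is 5.

5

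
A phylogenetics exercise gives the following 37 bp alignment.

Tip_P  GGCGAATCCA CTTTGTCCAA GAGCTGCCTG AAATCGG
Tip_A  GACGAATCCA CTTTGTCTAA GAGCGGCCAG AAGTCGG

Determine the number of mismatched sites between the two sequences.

The sequences differ at positions 2 (G/A), 18 (C/T), 25 (T/G), 29 (T/A), 33 (A/G).
That gives 5 mismatches out of 37 aligned sites, so the Hamming distance is 5.

5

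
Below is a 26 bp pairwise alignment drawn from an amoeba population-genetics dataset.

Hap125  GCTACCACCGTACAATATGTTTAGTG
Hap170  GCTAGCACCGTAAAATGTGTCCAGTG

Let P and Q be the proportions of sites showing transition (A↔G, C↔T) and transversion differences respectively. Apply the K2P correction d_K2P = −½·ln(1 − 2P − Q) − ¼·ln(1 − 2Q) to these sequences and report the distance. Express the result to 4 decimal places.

0.2256

Differing sites — 5:C/G (Tv); 13:C/A (Tv); 17:A/G (Ti); 21:T/C (Ti); 22:T/C (Ti).
Of the 5 differences, 3 transitions and 2 transversions over 26 sites: P = 3/26 = 0.115385, Q = 2/26 = 0.076923.
d = −0.5·ln(0.692307) − 0.25·ln(0.846154) = −0.5·(-0.367726) − 0.25·(-0.167054) = 0.2256.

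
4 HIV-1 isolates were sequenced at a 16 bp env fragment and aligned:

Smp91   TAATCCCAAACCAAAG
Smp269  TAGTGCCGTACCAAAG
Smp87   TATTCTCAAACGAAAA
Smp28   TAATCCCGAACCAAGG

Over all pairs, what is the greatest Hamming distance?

7

Pairwise Hamming distances:
  Smp91 vs Smp269: 4
  Smp91 vs Smp87: 4
  Smp91 vs Smp28: 2
  Smp269 vs Smp87: 7
  Smp269 vs Smp28: 4
  Smp87 vs Smp28: 6
The largest is 7, between Smp269 and Smp87.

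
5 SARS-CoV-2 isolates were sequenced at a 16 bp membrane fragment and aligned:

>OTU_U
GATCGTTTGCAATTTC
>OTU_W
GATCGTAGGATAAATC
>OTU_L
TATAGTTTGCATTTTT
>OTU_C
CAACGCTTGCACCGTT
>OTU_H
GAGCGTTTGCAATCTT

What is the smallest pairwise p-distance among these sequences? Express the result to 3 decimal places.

Pairwise Hamming distances:
  OTU_U vs OTU_W: 6
  OTU_U vs OTU_L: 4
  OTU_U vs OTU_C: 7
  OTU_U vs OTU_H: 3
  OTU_W vs OTU_L: 10
  OTU_W vs OTU_C: 11
  OTU_W vs OTU_H: 8
  OTU_L vs OTU_C: 7
  OTU_L vs OTU_H: 5
  OTU_C vs OTU_H: 6
The smallest is 3 mismatches, between OTU_U and OTU_H; p = 3/16 = 0.188.

0.188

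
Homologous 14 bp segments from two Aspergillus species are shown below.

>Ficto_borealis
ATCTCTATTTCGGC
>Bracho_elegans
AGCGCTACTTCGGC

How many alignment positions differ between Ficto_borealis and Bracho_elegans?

3

The sequences differ at positions 2 (T/G), 4 (T/G), 8 (T/C).
That gives 3 mismatches out of 14 aligned sites, so the Hamming distance is 3.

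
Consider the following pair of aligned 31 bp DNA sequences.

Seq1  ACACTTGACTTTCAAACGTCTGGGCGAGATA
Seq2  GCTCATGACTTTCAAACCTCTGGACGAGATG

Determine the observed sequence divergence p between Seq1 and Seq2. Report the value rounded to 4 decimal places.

0.1935

Mismatches occur at site 1 (A/G), site 3 (A/T), site 5 (T/A), site 18 (G/C), site 24 (G/A), site 31 (A/G).
There are 6 differences over 31 sites, so p = 6/31 = 0.1935.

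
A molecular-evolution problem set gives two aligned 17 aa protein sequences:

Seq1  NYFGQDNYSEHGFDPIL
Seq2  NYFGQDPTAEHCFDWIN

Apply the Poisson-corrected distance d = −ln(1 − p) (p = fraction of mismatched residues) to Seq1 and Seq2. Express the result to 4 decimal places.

0.4353

The sequences differ at positions 7 (N/P), 8 (Y/T), 9 (S/A), 12 (G/C), 15 (P/W), 17 (L/N).
p = 6/17 = 0.352941.
d = −ln(1 − 0.352941) = −ln(0.647059) = 0.4353.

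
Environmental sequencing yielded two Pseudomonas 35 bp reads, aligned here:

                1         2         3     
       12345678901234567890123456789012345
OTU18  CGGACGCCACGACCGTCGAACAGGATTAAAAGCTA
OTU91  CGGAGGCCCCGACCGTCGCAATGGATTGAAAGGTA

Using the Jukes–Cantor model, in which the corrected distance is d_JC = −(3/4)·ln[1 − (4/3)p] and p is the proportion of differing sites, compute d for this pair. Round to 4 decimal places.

Mismatches occur at site 5 (C→G), site 9 (A→C), site 19 (A→C), site 21 (C→A), site 22 (A→T), site 28 (A→G), site 33 (C→G).
p = 7/35 = 0.200000.
d = −0.75 · ln(1 − (4/3)·0.200000) = −0.75 · ln(0.733333) = −0.75 · (-0.310155) = 0.2326.

0.2326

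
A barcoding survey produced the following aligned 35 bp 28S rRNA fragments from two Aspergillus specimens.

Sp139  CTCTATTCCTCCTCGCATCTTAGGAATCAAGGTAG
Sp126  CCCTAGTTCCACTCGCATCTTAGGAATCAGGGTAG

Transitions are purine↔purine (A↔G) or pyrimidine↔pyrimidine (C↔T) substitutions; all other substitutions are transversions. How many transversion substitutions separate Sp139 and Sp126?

2

Differing sites — 2:T/C (Ti); 6:T/G (Tv); 8:C/T (Ti); 10:T/C (Ti); 11:C/A (Tv); 30:A/G (Ti).
Of the 6 differences, 4 transitions and 2 transversions, so the answer is 2.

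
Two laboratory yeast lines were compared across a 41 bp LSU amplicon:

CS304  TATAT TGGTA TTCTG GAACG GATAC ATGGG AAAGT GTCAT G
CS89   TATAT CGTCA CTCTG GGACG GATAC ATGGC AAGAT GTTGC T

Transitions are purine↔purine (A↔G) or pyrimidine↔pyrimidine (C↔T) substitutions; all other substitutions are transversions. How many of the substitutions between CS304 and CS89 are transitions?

9

Differing sites — 6:T/C (Ti); 8:G/T (Tv); 9:T/C (Ti); 11:T/C (Ti); 17:A/G (Ti); 30:G/C (Tv); 33:A/G (Ti); 34:G/A (Ti); 38:C/T (Ti); 39:A/G (Ti); 40:T/C (Ti); 41:G/T (Tv).
Of the 12 differences, 9 transitions and 3 transversions, so the answer is 9.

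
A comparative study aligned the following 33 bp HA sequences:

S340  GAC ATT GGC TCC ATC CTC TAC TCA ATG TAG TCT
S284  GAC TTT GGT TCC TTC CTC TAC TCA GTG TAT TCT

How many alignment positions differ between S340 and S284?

5

The sequences differ at positions 4 (A/T), 9 (C/T), 13 (A/T), 25 (A/G), 30 (G/T).
That gives 5 mismatches out of 33 aligned sites, so the Hamming distance is 5.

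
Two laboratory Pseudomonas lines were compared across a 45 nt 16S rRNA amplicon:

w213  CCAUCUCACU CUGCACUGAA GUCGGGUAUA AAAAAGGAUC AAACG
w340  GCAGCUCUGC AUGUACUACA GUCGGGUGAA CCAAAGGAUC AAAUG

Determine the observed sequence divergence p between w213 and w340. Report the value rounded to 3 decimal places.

0.311

Differing sites — 1:C/G; 4:U/G; 8:A/U; 9:C/G; 10:U/C; 11:C/A; 14:C/U; 18:G/A; 19:A/C; 28:A/G; 29:U/A; 31:A/C; 32:A/C; 44:C/U.
There are 14 differences over 45 sites, so p = 14/45 = 0.311.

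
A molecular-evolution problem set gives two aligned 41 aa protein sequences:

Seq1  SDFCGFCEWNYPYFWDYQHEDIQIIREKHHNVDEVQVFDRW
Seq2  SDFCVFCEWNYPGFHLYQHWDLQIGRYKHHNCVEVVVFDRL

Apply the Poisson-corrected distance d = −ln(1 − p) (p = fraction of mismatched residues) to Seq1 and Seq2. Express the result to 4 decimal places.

0.3463

Differing sites — 5:G/V; 13:Y/G; 15:W/H; 16:D/L; 20:E/W; 22:I/L; 25:I/G; 27:E/Y; 32:V/C; 33:D/V; 36:Q/V; 41:W/L.
p = 12/41 = 0.292683.
d = −ln(1 − 0.292683) = −ln(0.707317) = 0.3463.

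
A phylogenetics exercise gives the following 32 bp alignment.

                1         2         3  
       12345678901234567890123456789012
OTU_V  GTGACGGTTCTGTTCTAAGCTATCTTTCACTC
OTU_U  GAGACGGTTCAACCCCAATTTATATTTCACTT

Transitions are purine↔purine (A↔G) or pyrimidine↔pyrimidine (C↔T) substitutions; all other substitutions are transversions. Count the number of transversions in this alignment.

The sequences differ at positions 2 (T/A, transversion), 11 (T/A, transversion), 12 (G/A, transition), 13 (T/C, transition), 14 (T/C, transition), 16 (T/C, transition), 19 (G/T, transversion), 20 (C/T, transition), 24 (C/A, transversion), 32 (C/T, transition).
Of the 10 differences, 6 transitions and 4 transversions, so the answer is 4.

4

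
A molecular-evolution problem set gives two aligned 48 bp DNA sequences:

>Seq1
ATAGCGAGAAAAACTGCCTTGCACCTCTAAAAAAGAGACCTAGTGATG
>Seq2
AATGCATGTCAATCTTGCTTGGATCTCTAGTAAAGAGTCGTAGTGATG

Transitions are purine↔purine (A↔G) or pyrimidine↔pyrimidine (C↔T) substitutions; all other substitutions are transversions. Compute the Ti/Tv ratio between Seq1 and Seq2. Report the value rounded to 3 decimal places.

Mismatches occur at site 2 (T/A, transversion), site 3 (A/T, transversion), site 6 (G/A, transition), site 7 (A/T, transversion), site 9 (A/T, transversion), site 10 (A/C, transversion), site 13 (A/T, transversion), site 16 (G/T, transversion), site 17 (C/G, transversion), site 22 (C/G, transversion), site 24 (C/T, transition), site 30 (A/G, transition), site 31 (A/T, transversion), site 38 (A/T, transversion), site 40 (C/G, transversion).
Of the 15 differences, 3 transitions and 12 transversions, so Ti/Tv = 3/12 = 0.250.

0.250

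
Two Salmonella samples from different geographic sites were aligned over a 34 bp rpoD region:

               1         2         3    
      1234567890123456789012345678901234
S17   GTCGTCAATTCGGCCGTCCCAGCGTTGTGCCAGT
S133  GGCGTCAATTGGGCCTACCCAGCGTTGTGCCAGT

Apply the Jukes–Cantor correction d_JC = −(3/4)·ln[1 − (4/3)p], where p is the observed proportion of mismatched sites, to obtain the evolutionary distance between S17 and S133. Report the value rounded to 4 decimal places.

Differing sites — 2:T/G; 11:C/G; 16:G/T; 17:T/A.
p = 4/34 = 0.117647.
d = −0.75 · ln(1 − (4/3)·0.117647) = −0.75 · ln(0.843137) = −0.75 · (-0.170626) = 0.1280.

0.1280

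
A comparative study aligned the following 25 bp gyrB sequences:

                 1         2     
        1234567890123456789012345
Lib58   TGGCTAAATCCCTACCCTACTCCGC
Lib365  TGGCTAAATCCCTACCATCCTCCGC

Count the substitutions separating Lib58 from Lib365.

Mismatches occur at site 17 (C/A), site 19 (A/C).
That gives 2 mismatches out of 25 aligned sites, so the Hamming distance is 2.

2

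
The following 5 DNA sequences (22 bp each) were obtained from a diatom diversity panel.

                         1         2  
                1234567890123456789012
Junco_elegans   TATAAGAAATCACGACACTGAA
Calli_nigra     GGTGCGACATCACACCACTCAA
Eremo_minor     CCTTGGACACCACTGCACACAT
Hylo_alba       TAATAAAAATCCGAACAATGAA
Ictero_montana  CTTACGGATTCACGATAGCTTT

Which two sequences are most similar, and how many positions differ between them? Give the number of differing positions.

7

Pairwise Hamming distances:
  Junco_elegans vs Calli_nigra: 8
  Junco_elegans vs Eremo_minor: 11
  Junco_elegans vs Hylo_alba: 7
  Junco_elegans vs Ictero_montana: 11
  Calli_nigra vs Eremo_minor: 9
  Calli_nigra vs Hylo_alba: 12
  Calli_nigra vs Ictero_montana: 14
  Eremo_minor vs Hylo_alba: 15
  Eremo_minor vs Ictero_montana: 14
  Hylo_alba vs Ictero_montana: 17
The smallest is 7, between Junco_elegans and Hylo_alba.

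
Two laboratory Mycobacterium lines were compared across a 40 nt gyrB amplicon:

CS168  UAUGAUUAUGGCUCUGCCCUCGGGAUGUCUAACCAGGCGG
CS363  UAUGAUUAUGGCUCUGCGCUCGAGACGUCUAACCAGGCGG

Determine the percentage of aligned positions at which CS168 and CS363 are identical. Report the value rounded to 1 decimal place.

Differing sites — 18:C/G; 23:G/A; 26:U/C.
37 of the 40 sites match, so the percent identity is 37/40 × 100 = 92.5%.

92.5%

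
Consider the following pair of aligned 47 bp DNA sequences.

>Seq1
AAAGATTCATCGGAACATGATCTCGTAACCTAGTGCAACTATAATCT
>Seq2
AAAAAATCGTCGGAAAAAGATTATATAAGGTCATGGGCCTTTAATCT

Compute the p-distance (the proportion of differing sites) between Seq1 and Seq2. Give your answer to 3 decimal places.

Differing sites — 4:G/A; 6:T/A; 9:A/G; 16:C/A; 18:T/A; 22:C/T; 23:T/A; 24:C/T; 25:G/A; 29:C/G; 30:C/G; 32:A/C; 33:G/A; 36:C/G; 37:A/G; 38:A/C; 41:A/T.
There are 17 differences over 47 sites, so p = 17/47 = 0.362.

0.362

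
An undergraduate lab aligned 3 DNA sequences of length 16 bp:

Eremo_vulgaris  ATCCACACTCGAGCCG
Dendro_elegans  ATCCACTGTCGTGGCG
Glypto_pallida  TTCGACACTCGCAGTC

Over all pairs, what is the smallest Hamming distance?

Pairwise Hamming distances:
  Eremo_vulgaris vs Dendro_elegans: 4
  Eremo_vulgaris vs Glypto_pallida: 7
  Dendro_elegans vs Glypto_pallida: 8
The smallest is 4, between Eremo_vulgaris and Dendro_elegans.

4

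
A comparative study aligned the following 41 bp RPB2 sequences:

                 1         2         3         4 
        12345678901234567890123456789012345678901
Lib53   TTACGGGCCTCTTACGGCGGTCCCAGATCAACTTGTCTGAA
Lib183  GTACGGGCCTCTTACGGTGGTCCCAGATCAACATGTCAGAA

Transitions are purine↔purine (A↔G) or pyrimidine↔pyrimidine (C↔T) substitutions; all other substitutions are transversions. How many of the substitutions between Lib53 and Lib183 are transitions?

The sequences differ at positions 1 (T/G, transversion), 18 (C/T, transition), 33 (T/A, transversion), 38 (T/A, transversion).
Of the 4 differences, 1 transition and 3 transversions, so the answer is 1.

1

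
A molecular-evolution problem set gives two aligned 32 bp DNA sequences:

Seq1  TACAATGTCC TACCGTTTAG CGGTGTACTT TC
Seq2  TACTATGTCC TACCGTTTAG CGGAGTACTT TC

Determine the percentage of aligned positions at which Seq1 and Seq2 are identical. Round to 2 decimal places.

Differing sites — 4:A/T; 24:T/A.
30 of the 32 sites match, so the percent identity is 30/32 × 100 = 93.75%.

93.75%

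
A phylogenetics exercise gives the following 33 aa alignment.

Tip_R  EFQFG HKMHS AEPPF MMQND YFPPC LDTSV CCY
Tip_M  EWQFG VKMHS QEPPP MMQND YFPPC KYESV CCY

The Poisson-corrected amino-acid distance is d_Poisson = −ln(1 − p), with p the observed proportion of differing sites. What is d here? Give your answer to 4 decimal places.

0.2384

Differing sites — 2:F/W; 6:H/V; 11:A/Q; 15:F/P; 26:L/K; 27:D/Y; 28:T/E.
p = 7/33 = 0.212121.
d = −ln(1 − 0.212121) = −ln(0.787879) = 0.2384.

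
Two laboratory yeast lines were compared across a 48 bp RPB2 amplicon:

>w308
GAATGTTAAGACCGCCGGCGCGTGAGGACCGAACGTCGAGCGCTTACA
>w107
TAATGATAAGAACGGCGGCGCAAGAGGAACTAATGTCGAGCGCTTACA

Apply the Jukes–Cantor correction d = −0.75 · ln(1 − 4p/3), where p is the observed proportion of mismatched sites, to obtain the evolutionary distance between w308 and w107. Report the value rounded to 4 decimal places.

The sequences differ at positions 1 (G/T), 6 (T/A), 12 (C/A), 15 (C/G), 22 (G/A), 23 (T/A), 29 (C/A), 31 (G/T), 34 (C/T).
p = 9/48 = 0.187500.
d = −0.75 · ln(1 − (4/3)·0.187500) = −0.75 · ln(0.750000) = −0.75 · (-0.287682) = 0.2158.

0.2158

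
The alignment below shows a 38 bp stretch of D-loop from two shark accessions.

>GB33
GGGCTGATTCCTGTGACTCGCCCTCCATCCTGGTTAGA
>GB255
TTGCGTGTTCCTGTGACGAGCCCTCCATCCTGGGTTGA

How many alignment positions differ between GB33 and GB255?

Differing sites — 1:G/T; 2:G/T; 5:T/G; 6:G/T; 7:A/G; 18:T/G; 19:C/A; 34:T/G; 36:A/T.
That gives 9 mismatches out of 38 aligned sites, so the Hamming distance is 9.

9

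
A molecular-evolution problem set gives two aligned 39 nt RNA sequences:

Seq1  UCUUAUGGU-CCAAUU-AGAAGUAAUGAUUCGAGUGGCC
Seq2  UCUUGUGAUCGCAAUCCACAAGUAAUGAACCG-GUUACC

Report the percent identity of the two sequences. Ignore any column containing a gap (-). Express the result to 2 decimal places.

Excluding the 3 gap columns leaves 36 comparable sites.
Differing sites — 5:A/G; 8:G/A; 11:C/G; 16:U/C; 19:G/C; 29:U/A; 30:U/C; 36:G/U; 37:G/A.
27 of the 36 comparable sites match, so the percent identity is 27/36 × 100 = 75.00%.

75.00%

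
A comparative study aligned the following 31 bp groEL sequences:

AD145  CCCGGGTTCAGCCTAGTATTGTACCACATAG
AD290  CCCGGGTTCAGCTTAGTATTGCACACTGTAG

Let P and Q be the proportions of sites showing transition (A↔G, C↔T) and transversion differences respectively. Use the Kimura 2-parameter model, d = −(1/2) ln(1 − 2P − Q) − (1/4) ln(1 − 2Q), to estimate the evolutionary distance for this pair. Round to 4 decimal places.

0.2293

The sequences differ at positions 13 (C/T, transition), 22 (T/C, transition), 25 (C/A, transversion), 26 (A/C, transversion), 27 (C/T, transition), 28 (A/G, transition).
Of the 6 differences, 4 transitions and 2 transversions over 31 sites: P = 4/31 = 0.129032, Q = 2/31 = 0.064516.
d = −0.5·ln(0.677420) − 0.25·ln(0.870968) = −0.5·(-0.389464) − 0.25·(-0.138150) = 0.2293.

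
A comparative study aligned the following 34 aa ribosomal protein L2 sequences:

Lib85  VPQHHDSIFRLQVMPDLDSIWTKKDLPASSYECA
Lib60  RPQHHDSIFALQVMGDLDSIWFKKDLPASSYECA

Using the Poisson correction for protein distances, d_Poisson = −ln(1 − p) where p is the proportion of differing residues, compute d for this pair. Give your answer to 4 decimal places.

Mismatches occur at site 1 (V/R), site 10 (R/A), site 15 (P/G), site 22 (T/F).
p = 4/34 = 0.117647.
d = −ln(1 − 0.117647) = −ln(0.882353) = 0.1252.

0.1252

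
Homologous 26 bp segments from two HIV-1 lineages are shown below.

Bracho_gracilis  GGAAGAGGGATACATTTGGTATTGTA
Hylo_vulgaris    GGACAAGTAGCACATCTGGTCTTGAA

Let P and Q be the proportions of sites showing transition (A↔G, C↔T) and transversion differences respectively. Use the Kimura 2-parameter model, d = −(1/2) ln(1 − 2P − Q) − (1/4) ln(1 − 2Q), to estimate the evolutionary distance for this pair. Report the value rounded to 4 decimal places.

Differing sites — 4:A/C (Tv); 5:G/A (Ti); 8:G/T (Tv); 9:G/A (Ti); 10:A/G (Ti); 11:T/C (Ti); 16:T/C (Ti); 21:A/C (Tv); 25:T/A (Tv).
Of the 9 differences, 5 transitions and 4 transversions over 26 sites: P = 5/26 = 0.192308, Q = 4/26 = 0.153846.
d = −0.5·ln(0.461538) − 0.25·ln(0.692308) = −0.5·(-0.773191) − 0.25·(-0.367724) = 0.4785.

0.4785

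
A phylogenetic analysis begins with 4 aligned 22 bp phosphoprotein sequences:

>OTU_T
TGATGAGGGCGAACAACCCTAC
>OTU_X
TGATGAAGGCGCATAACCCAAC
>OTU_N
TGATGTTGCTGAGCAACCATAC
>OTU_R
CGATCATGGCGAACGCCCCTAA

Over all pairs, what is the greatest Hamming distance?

10

Pairwise Hamming distances:
  OTU_T vs OTU_X: 4
  OTU_T vs OTU_N: 6
  OTU_T vs OTU_R: 6
  OTU_X vs OTU_N: 9
  OTU_X vs OTU_R: 9
  OTU_N vs OTU_R: 10
The largest is 10, between OTU_N and OTU_R.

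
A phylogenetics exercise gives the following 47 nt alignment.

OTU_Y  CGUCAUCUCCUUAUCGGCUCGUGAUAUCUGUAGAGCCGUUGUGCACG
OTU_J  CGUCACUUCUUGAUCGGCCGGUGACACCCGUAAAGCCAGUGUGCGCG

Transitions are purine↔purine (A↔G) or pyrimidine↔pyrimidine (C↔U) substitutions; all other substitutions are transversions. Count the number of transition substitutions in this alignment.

Differing sites — 6:U/C (Ti); 7:C/U (Ti); 10:C/U (Ti); 12:U/G (Tv); 19:U/C (Ti); 20:C/G (Tv); 25:U/C (Ti); 27:U/C (Ti); 29:U/C (Ti); 33:G/A (Ti); 38:G/A (Ti); 39:U/G (Tv); 45:A/G (Ti).
Of the 13 differences, 10 transitions and 3 transversions, so the answer is 10.

10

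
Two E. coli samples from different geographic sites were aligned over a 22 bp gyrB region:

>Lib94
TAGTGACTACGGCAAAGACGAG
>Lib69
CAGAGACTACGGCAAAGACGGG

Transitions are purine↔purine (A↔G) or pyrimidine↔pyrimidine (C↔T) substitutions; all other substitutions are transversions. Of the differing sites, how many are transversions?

1

Differing sites — 1:T/C (Ti); 4:T/A (Tv); 21:A/G (Ti).
Of the 3 differences, 2 transitions and 1 transversion, so the answer is 1.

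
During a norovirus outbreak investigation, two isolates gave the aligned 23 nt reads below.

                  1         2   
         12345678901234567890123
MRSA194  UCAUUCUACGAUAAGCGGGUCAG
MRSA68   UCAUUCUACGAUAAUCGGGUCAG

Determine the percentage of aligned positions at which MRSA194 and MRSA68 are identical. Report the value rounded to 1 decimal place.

Differing sites — 15:G/U.
22 of the 23 sites match, so the percent identity is 22/23 × 100 = 95.7%.

95.7%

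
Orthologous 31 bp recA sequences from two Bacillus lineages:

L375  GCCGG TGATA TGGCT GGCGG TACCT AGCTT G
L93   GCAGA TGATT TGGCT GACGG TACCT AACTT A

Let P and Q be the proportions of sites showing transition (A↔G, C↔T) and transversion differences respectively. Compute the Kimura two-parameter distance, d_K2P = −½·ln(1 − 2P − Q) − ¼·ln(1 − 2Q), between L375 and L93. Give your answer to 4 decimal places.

Differing sites — 3:C/A (Tv); 5:G/A (Ti); 10:A/T (Tv); 17:G/A (Ti); 27:G/A (Ti); 31:G/A (Ti).
Of the 6 differences, 4 transitions and 2 transversions over 31 sites: P = 4/31 = 0.129032, Q = 2/31 = 0.064516.
d = −0.5·ln(0.677420) − 0.25·ln(0.870968) = −0.5·(-0.389464) − 0.25·(-0.138150) = 0.2293.

0.2293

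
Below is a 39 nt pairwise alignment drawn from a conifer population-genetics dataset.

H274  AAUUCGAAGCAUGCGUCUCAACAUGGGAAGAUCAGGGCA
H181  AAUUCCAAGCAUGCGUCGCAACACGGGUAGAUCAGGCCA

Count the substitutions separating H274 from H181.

5

Mismatches occur at site 6 (G→C), site 18 (U→G), site 24 (U→C), site 28 (A→U), site 37 (G→C).
That gives 5 mismatches out of 39 aligned sites, so the Hamming distance is 5.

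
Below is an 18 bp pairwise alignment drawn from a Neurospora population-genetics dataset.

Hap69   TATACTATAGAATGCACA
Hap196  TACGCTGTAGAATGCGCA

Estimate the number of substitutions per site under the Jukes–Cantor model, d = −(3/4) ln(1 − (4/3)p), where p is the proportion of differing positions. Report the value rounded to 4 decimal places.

0.2635

The sequences differ at positions 3 (T/C), 4 (A/G), 7 (A/G), 16 (A/G).
p = 4/18 = 0.222222.
d = −0.75 · ln(1 − (4/3)·0.222222) = −0.75 · ln(0.703704) = −0.75 · (-0.351397) = 0.2635.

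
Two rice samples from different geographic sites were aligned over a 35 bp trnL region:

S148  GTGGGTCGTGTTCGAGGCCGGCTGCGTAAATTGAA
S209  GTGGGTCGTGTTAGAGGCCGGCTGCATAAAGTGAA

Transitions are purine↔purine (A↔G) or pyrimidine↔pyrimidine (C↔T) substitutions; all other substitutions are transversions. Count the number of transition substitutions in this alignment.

1

The sequences differ at positions 13 (C/A, transversion), 26 (G/A, transition), 31 (T/G, transversion).
Of the 3 differences, 1 transition and 2 transversions, so the answer is 1.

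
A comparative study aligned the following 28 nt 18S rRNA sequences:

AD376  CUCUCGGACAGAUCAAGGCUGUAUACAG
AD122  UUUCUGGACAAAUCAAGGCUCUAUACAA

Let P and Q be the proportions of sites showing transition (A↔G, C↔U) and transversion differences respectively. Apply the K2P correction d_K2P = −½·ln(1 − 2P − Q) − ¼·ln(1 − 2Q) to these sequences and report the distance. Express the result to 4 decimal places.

0.3306

Differing sites — 1:C/U (Ti); 3:C/U (Ti); 4:U/C (Ti); 5:C/U (Ti); 11:G/A (Ti); 21:G/C (Tv); 28:G/A (Ti).
Of the 7 differences, 6 transitions and 1 transversion over 28 sites: P = 6/28 = 0.214286, Q = 1/28 = 0.035714.
d = −0.5·ln(0.535714) − 0.25·ln(0.928572) = −0.5·(-0.624155) − 0.25·(-0.074107) = 0.3306.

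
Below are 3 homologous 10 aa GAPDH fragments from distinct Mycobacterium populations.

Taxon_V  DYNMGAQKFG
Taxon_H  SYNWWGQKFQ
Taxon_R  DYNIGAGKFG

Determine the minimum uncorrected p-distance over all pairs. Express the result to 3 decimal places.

0.200

Pairwise Hamming distances:
  Taxon_V vs Taxon_H: 5
  Taxon_V vs Taxon_R: 2
  Taxon_H vs Taxon_R: 6
The smallest is 2 mismatches, between Taxon_V and Taxon_R; p = 2/10 = 0.200.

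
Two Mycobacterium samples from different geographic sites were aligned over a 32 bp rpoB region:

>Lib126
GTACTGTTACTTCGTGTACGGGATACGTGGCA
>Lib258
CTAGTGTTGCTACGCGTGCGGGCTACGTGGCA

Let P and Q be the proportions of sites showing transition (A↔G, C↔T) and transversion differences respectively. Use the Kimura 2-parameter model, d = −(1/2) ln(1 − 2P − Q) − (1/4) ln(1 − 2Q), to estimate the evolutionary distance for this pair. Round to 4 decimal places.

0.2593

Differing sites — 1:G/C (Tv); 4:C/G (Tv); 9:A/G (Ti); 12:T/A (Tv); 15:T/C (Ti); 18:A/G (Ti); 23:A/C (Tv).
Of the 7 differences, 3 transitions and 4 transversions over 32 sites: P = 3/32 = 0.093750, Q = 4/32 = 0.125000.
d = −0.5·ln(0.687500) − 0.25·ln(0.750000) = −0.5·(-0.374693) − 0.25·(-0.287682) = 0.2593.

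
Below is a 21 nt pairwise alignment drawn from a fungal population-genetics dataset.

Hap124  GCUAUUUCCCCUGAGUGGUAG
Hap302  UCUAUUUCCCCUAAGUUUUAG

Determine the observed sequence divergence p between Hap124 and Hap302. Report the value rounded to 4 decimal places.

0.1905

The sequences differ at positions 1 (G/U), 13 (G/A), 17 (G/U), 18 (G/U).
There are 4 differences over 21 sites, so p = 4/21 = 0.1905.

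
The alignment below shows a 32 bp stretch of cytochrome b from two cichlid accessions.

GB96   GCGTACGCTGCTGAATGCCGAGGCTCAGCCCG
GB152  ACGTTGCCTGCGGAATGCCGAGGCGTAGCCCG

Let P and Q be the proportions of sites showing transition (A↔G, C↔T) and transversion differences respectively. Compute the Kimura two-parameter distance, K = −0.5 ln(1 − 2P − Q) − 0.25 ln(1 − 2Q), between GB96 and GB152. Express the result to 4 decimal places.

0.2588

Mismatches occur at site 1 (G/A, transition), site 5 (A/T, transversion), site 6 (C/G, transversion), site 7 (G/C, transversion), site 12 (T/G, transversion), site 25 (T/G, transversion), site 26 (C/T, transition).
Of the 7 differences, 2 transitions and 5 transversions over 32 sites: P = 2/32 = 0.062500, Q = 5/32 = 0.156250.
d = −0.5·ln(0.718750) − 0.25·ln(0.687500) = −0.5·(-0.330242) − 0.25·(-0.374693) = 0.2588.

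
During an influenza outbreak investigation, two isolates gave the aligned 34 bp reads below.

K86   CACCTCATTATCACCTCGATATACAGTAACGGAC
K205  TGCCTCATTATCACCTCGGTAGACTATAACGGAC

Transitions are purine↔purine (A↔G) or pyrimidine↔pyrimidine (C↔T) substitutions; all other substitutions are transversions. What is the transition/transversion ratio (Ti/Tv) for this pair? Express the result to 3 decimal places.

2.000

The sequences differ at positions 1 (C/T, transition), 2 (A/G, transition), 19 (A/G, transition), 22 (T/G, transversion), 25 (A/T, transversion), 26 (G/A, transition).
Of the 6 differences, 4 transitions and 2 transversions, so Ti/Tv = 4/2 = 2.000.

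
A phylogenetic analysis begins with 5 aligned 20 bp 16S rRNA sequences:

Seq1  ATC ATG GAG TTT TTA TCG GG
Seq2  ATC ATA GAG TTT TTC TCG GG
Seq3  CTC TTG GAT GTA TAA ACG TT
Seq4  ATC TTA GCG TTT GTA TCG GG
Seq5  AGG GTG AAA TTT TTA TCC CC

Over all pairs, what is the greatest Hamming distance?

13

Pairwise Hamming distances:
  Seq1 vs Seq2: 2
  Seq1 vs Seq3: 9
  Seq1 vs Seq4: 4
  Seq1 vs Seq5: 8
  Seq2 vs Seq3: 11
  Seq2 vs Seq4: 4
  Seq2 vs Seq5: 10
  Seq3 vs Seq4: 11
  Seq3 vs Seq5: 13
  Seq4 vs Seq5: 11
The largest is 13, between Seq3 and Seq5.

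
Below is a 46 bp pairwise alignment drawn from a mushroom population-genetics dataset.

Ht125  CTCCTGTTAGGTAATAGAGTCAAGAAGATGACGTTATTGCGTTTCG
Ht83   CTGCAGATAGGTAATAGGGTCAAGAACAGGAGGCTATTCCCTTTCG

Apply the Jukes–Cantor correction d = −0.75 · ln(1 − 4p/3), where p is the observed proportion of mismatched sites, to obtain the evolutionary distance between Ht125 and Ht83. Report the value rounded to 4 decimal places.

Differing sites — 3:C/G; 5:T/A; 7:T/A; 18:A/G; 27:G/C; 29:T/G; 32:C/G; 34:T/C; 39:G/C; 41:G/C.
p = 10/46 = 0.217391.
d = −0.75 · ln(1 − (4/3)·0.217391) = −0.75 · ln(0.710145) = −0.75 · (-0.342286) = 0.2567.

0.2567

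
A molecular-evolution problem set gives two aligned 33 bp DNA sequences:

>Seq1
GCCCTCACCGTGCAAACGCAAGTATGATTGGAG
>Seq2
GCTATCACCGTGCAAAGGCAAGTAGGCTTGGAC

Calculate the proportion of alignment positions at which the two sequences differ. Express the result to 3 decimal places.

0.182

The sequences differ at positions 3 (C/T), 4 (C/A), 17 (C/G), 25 (T/G), 27 (A/C), 33 (G/C).
There are 6 differences over 33 sites, so p = 6/33 = 0.182.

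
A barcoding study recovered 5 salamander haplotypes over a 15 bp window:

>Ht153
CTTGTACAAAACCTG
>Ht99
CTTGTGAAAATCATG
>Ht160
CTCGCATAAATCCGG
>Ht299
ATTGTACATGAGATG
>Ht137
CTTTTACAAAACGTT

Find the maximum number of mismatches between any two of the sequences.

10

Pairwise Hamming distances:
  Ht153 vs Ht99: 4
  Ht153 vs Ht160: 5
  Ht153 vs Ht299: 5
  Ht153 vs Ht137: 3
  Ht99 vs Ht160: 6
  Ht99 vs Ht299: 7
  Ht99 vs Ht137: 6
  Ht160 vs Ht299: 10
  Ht160 vs Ht137: 8
  Ht299 vs Ht137: 7
The largest is 10, between Ht160 and Ht299.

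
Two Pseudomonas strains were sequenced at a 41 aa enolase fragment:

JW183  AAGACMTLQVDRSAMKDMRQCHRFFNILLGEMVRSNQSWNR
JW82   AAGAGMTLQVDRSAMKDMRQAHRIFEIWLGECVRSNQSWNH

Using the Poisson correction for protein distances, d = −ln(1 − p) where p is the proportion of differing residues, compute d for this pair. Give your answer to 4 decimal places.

0.1872

Differing sites — 5:C/G; 21:C/A; 24:F/I; 26:N/E; 28:L/W; 32:M/C; 41:R/H.
p = 7/41 = 0.170732.
d = −ln(1 − 0.170732) = −ln(0.829268) = 0.1872.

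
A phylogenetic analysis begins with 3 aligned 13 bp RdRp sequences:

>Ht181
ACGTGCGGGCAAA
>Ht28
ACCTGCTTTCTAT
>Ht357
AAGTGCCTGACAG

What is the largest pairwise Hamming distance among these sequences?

Pairwise Hamming distances:
  Ht181 vs Ht28: 6
  Ht181 vs Ht357: 6
  Ht28 vs Ht357: 7
The largest is 7, between Ht28 and Ht357.

7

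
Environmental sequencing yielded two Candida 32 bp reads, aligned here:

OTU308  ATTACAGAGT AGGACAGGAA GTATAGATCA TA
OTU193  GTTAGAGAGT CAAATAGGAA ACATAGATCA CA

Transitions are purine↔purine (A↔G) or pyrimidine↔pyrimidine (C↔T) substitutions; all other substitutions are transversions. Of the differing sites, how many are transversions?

The sequences differ at positions 1 (A/G, transition), 5 (C/G, transversion), 11 (A/C, transversion), 12 (G/A, transition), 13 (G/A, transition), 15 (C/T, transition), 21 (G/A, transition), 22 (T/C, transition), 31 (T/C, transition).
Of the 9 differences, 7 transitions and 2 transversions, so the answer is 2.

2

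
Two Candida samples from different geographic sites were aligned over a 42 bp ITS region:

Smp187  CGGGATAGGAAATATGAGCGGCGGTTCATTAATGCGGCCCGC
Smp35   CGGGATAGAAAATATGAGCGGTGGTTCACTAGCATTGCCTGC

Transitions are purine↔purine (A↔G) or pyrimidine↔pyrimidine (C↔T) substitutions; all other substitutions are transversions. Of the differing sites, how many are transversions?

Mismatches occur at site 9 (G/A, transition), site 22 (C/T, transition), site 29 (T/C, transition), site 32 (A/G, transition), site 33 (T/C, transition), site 34 (G/A, transition), site 35 (C/T, transition), site 36 (G/T, transversion), site 40 (C/T, transition).
Of the 9 differences, 8 transitions and 1 transversion, so the answer is 1.

1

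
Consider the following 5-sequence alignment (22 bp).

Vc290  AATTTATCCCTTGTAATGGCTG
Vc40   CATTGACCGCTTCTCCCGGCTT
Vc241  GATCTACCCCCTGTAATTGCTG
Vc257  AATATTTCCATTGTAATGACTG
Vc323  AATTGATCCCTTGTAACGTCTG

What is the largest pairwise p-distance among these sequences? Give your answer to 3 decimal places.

Pairwise Hamming distances:
  Vc290 vs Vc40: 9
  Vc290 vs Vc241: 5
  Vc290 vs Vc257: 4
  Vc290 vs Vc323: 3
  Vc40 vs Vc241: 11
  Vc40 vs Vc257: 13
  Vc40 vs Vc323: 8
  Vc241 vs Vc257: 8
  Vc241 vs Vc323: 8
  Vc257 vs Vc323: 6
The largest is 13 mismatches, between Vc40 and Vc257; p = 13/22 = 0.591.

0.591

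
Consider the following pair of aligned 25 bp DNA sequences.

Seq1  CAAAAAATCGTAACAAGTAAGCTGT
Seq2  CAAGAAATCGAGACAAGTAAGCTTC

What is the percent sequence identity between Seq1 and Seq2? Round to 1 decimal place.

80.0%

The sequences differ at positions 4 (A/G), 11 (T/A), 12 (A/G), 24 (G/T), 25 (T/C).
20 of the 25 sites match, so the percent identity is 20/25 × 100 = 80.0%.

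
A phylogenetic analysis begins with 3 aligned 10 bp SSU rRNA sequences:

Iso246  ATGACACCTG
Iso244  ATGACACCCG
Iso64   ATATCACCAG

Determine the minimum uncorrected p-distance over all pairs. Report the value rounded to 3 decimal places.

0.100

Pairwise Hamming distances:
  Iso246 vs Iso244: 1
  Iso246 vs Iso64: 3
  Iso244 vs Iso64: 3
The smallest is 1 mismatch, between Iso246 and Iso244; p = 1/10 = 0.100.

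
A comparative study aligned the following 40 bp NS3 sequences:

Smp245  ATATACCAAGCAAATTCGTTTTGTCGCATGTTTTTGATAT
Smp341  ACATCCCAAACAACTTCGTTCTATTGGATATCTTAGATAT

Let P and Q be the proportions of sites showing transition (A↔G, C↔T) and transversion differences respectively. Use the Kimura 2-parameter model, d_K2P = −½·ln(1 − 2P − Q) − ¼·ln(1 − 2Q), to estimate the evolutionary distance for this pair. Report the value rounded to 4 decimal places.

0.3547

Differing sites — 2:T/C (Ti); 5:A/C (Tv); 10:G/A (Ti); 14:A/C (Tv); 21:T/C (Ti); 23:G/A (Ti); 25:C/T (Ti); 27:C/G (Tv); 30:G/A (Ti); 32:T/C (Ti); 35:T/A (Tv).
Of the 11 differences, 7 transitions and 4 transversions over 40 sites: P = 7/40 = 0.175000, Q = 4/40 = 0.100000.
d = −0.5·ln(0.550000) − 0.25·ln(0.800000) = −0.5·(-0.597837) − 0.25·(-0.223144) = 0.3547.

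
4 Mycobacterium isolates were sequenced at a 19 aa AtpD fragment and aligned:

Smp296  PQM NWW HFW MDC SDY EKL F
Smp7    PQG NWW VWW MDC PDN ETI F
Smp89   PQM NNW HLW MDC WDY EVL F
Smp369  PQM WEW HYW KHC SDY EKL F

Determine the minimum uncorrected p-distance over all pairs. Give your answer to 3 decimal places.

Pairwise Hamming distances:
  Smp296 vs Smp7: 7
  Smp296 vs Smp89: 4
  Smp296 vs Smp369: 5
  Smp7 vs Smp89: 8
  Smp7 vs Smp369: 11
  Smp89 vs Smp369: 7
The smallest is 4 mismatches, between Smp296 and Smp89; p = 4/19 = 0.211.

0.211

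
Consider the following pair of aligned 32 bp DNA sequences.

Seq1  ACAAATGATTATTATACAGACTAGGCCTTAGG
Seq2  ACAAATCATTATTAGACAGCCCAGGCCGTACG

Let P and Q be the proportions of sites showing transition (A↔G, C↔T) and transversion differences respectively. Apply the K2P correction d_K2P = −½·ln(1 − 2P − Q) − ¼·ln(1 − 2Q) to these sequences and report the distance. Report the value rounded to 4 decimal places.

0.2171

Differing sites — 7:G/C (Tv); 15:T/G (Tv); 20:A/C (Tv); 22:T/C (Ti); 28:T/G (Tv); 31:G/C (Tv).
Of the 6 differences, 1 transition and 5 transversions over 32 sites: P = 1/32 = 0.031250, Q = 5/32 = 0.156250.
d = −0.5·ln(0.781250) − 0.25·ln(0.687500) = −0.5·(-0.246860) − 0.25·(-0.374693) = 0.2171.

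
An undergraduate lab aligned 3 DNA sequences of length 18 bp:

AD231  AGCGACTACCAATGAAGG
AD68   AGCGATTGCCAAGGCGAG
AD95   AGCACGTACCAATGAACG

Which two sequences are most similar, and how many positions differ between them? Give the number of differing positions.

4

Pairwise Hamming distances:
  AD231 vs AD68: 6
  AD231 vs AD95: 4
  AD68 vs AD95: 8
The smallest is 4, between AD231 and AD95.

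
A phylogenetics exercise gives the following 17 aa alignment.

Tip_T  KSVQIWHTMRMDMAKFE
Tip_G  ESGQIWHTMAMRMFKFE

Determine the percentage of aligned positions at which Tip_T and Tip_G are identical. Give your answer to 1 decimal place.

70.6%

The sequences differ at positions 1 (K/E), 3 (V/G), 10 (R/A), 12 (D/R), 14 (A/F).
12 of the 17 sites match, so the percent identity is 12/17 × 100 = 70.6%.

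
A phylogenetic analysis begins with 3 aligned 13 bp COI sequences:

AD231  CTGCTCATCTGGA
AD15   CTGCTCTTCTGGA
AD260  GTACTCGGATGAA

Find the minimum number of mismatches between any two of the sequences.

1

Pairwise Hamming distances:
  AD231 vs AD15: 1
  AD231 vs AD260: 6
  AD15 vs AD260: 6
The smallest is 1, between AD231 and AD15.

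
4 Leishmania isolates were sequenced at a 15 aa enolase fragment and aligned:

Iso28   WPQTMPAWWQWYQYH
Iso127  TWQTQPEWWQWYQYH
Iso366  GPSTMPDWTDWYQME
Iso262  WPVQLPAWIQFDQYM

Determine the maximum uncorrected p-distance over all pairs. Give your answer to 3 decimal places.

Pairwise Hamming distances:
  Iso28 vs Iso127: 4
  Iso28 vs Iso366: 7
  Iso28 vs Iso262: 7
  Iso127 vs Iso366: 9
  Iso127 vs Iso262: 10
  Iso366 vs Iso262: 11
The largest is 11 mismatches, between Iso366 and Iso262; p = 11/15 = 0.733.

0.733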